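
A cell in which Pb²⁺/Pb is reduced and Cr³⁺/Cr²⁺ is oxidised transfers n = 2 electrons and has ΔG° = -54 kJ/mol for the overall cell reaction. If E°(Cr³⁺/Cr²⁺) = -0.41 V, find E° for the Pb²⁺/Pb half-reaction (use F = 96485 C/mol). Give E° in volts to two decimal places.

-0.13 V

E°cell = −ΔG°/(nF) = −(-54×10³)/((2)(96485)) = +0.280 V.
Since Pb²⁺/Pb is the cathode and Cr³⁺/Cr²⁺ the anode, E°cell = E°(Pb²⁺/Pb) − E°(Cr³⁺/Cr²⁺).
So E°(Pb²⁺/Pb) = E°cell + E°(Cr³⁺/Cr²⁺) = +0.280 + (-0.41) = -0.13 V.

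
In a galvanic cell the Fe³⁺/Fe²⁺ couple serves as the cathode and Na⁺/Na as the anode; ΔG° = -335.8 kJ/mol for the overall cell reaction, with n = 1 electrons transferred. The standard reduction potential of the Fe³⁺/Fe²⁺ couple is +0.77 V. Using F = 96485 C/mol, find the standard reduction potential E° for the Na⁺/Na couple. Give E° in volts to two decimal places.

-2.71 V

E°cell = −ΔG°/(nF) = −(-335.8×10³)/((1)(96485)) = +3.480 V.
Since Fe³⁺/Fe²⁺ is the cathode and Na⁺/Na the anode, E°cell = E°(Fe³⁺/Fe²⁺) − E°(Na⁺/Na).
So E°(Na⁺/Na) = E°(Fe³⁺/Fe²⁺) − E°cell = (+0.77) − (+3.480) = -2.71 V.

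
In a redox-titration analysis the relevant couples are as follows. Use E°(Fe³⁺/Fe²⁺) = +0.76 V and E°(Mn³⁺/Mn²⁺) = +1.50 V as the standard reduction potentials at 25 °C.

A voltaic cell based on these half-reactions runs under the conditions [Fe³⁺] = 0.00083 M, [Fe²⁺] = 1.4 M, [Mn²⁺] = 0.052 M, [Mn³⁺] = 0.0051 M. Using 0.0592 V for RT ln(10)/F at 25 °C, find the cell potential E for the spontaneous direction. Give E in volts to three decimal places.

+0.871 V

Mn³⁺/Mn²⁺ is the cathode (higher E°), Fe³⁺/Fe²⁺ the anode: E°cell = +1.50 − (+0.76) = +0.74 V, n = 1.
Overall: Mn³⁺(aq) + Fe²⁺(aq) → Mn²⁺(aq) + Fe³⁺(aq)
Q = [Mn²⁺]·[Fe³⁺] / ([Mn³⁺]·[Fe²⁺]); log Q = -2.219.
E = E° − (0.0592/n) log Q = +0.74 − (0.0592/1)(-2.219) = +0.871 V.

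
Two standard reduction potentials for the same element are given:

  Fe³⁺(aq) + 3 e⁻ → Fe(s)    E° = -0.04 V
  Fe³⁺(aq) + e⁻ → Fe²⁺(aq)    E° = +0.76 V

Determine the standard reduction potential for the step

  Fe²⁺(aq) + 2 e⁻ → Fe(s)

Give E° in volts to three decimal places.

Sequential free energies add, so n₃E°₃ = n₁E°₁ + n₂E°₂.
With n₃ = 3, and the known step contributing 1×(+0.76) V, the unknown satisfies 2·E° = 3×(-0.04) − 1×(+0.76) = -0.880.
E° = -0.880 / 2 = -0.440 V.

-0.440 V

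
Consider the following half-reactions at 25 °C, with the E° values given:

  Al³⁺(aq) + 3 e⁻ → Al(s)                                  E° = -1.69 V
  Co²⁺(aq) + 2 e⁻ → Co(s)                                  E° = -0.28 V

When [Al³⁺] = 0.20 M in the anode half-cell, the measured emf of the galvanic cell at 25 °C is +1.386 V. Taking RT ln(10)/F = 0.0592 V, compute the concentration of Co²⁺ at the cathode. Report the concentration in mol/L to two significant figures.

Co²⁺/Co is the cathode, Al³⁺/Al the anode: E°cell = +1.41 V, n = 6.
Overall reaction: 3 Co²⁺(aq) + 2 Al(s) → 3 Co(s) + 2 Al³⁺(aq); Q = [Al³⁺]^2/[Co²⁺]^3.
From E = E° − (0.0592/n) log Q: log Q = (E° − E)·n/0.0592 = (+1.41 − (+1.386))·6/0.0592 = 2.4324.
So 3·log[Co²⁺] = 2·log(0.2) − log Q = -1.3979 − (2.4324) = -3.8303; log[Co²⁺] = -3.8303 / 3 = -1.2768; [Co²⁺] = 10^(-1.2768) ≈ 0.053 M.

0.053 M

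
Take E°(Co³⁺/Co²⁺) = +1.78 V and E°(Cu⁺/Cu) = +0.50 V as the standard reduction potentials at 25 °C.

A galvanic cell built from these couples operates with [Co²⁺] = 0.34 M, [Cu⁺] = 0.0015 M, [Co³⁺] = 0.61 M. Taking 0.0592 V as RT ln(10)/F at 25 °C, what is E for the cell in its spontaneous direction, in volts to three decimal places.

+1.462 V

Co³⁺/Co²⁺ is the cathode (higher E°), Cu⁺/Cu the anode: E°cell = +1.78 − (+0.50) = +1.28 V, n = 1.
Overall: Co³⁺(aq) + Cu(s) → Co²⁺(aq) + Cu⁺(aq)
Q = [Co²⁺]·[Cu⁺] / ([Co³⁺]); log Q = -3.078.
E = E° − (0.0592/n) log Q = +1.28 − (0.0592/1)(-3.078) = +1.462 V.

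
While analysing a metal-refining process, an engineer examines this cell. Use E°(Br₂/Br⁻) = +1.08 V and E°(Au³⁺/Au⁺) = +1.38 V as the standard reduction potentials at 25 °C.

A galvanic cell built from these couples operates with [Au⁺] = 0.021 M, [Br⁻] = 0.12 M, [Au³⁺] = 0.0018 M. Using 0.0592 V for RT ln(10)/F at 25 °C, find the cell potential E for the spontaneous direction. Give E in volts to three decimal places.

Au³⁺/Au⁺ is the cathode (higher E°), Br₂/Br⁻ the anode: E°cell = +1.38 − (+1.08) = +0.30 V, n = 2.
Overall: Au³⁺(aq) + 2 Br⁻(aq) → Au⁺(aq) + Br₂(l)
Q = [Au⁺] / ([Au³⁺]·[Br⁻]^2); log Q = 2.909.
E = E° − (0.0592/n) log Q = +0.30 − (0.0592/2)(2.909) = +0.214 V.

+0.214 V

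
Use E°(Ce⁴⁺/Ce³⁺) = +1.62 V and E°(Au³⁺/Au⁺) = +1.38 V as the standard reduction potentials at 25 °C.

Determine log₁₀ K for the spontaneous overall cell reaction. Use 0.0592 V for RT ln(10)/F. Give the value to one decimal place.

Cathode: Ce⁴⁺/Ce³⁺; anode: Au³⁺/Au⁺. E°cell = +0.24 V, n = 2.
log K = nE°cell / 0.0592 = (2)(+0.24) / 0.0592 = 8.1.

8.1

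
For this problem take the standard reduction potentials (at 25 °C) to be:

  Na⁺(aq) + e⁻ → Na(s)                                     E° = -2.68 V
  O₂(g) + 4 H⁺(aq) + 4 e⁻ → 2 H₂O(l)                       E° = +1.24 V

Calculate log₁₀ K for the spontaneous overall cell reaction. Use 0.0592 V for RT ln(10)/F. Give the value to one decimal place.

264.9

Cathode: O₂/H₂O; anode: Na⁺/Na. E°cell = +3.92 V, n = 4.
log K = nE°cell / 0.0592 = (4)(+3.92) / 0.0592 = 264.9.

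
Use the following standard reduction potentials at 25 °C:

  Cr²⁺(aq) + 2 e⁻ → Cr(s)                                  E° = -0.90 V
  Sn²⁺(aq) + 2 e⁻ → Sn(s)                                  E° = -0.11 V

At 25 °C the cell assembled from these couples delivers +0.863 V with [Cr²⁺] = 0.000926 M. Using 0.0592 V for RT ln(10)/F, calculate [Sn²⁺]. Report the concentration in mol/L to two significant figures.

Sn²⁺/Sn is the cathode, Cr²⁺/Cr the anode: E°cell = +0.79 V, n = 2.
Overall reaction: Sn²⁺(aq) + Cr(s) → Sn(s) + Cr²⁺(aq); Q = [Cr²⁺]^1/[Sn²⁺]^1.
From E = E° − (0.0592/n) log Q: log Q = (E° − E)·n/0.0592 = (+0.79 − (+0.863))·2/0.0592 = -2.4662.
So 1·log[Sn²⁺] = 1·log(0.000926) − log Q = -3.0334 − (-2.4662) = -0.5672; [Sn²⁺] = 10^(-0.5672) ≈ 0.27 M.

0.27 M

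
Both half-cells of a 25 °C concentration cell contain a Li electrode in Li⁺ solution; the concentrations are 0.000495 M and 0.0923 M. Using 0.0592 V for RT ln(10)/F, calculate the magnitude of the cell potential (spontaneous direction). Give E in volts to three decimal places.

+0.134 V

For a concentration cell E°cell = 0. The 0.0923 M side is the cathode (reduction is favoured where [Li⁺] is higher).
With n = 1, E = −(0.0592/1) log([Li⁺]ₐₙ/[Li⁺]꜀ₐₜ) = −(0.0592/1) log(0.000495/0.0923) = −(0.0592/1)(-2.271) = +0.134 V.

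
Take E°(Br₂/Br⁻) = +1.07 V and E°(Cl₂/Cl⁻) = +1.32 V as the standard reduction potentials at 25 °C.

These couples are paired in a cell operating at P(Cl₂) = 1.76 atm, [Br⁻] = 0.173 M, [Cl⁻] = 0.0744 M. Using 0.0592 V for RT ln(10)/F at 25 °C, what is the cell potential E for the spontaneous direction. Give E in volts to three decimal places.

+0.279 V

Cl₂/Cl⁻ is the cathode (higher E°), Br₂/Br⁻ the anode: E°cell = +1.32 − (+1.07) = +0.25 V, n = 2.
Overall: Cl₂(g) + 2 Br⁻(aq) → 2 Cl⁻(aq) + Br₂(l)
Q = [Cl⁻]^2 / (P(Cl₂)·[Br⁻]^2); log Q = -0.978.
E = E° − (0.0592/n) log Q = +0.25 − (0.0592/2)(-0.978) = +0.279 V.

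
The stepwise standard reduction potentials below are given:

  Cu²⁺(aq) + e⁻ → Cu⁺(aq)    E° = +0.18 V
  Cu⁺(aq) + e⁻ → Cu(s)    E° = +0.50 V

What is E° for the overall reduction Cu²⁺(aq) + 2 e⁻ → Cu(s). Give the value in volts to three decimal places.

Standard free energies of sequential steps add: ΔG°₃ = ΔG°₁ + ΔG°₂, so n₃E°₃ = n₁E°₁ + n₂E°₂.
E°₃ = (1×+0.18 + 1×+0.50) / 2 = (+0.680) / 2 = +0.340 V.

+0.340 V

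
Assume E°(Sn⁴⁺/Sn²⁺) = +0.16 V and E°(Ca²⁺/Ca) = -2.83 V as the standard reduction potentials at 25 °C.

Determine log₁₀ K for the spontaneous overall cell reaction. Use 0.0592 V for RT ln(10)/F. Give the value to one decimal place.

101.0

Cathode: Sn⁴⁺/Sn²⁺; anode: Ca²⁺/Ca. E°cell = +2.99 V, n = 2.
log K = nE°cell / 0.0592 = (2)(+2.99) / 0.0592 = 101.0.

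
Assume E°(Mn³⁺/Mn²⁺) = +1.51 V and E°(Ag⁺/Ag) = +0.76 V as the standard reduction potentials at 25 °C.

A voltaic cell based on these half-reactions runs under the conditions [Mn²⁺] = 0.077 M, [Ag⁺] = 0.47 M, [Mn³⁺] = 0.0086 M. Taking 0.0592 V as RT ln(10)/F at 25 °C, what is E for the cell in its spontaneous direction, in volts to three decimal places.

Mn³⁺/Mn²⁺ is the cathode (higher E°), Ag⁺/Ag the anode: E°cell = +1.51 − (+0.76) = +0.75 V, n = 1.
Overall: Mn³⁺(aq) + Ag(s) → Mn²⁺(aq) + Ag⁺(aq)
Q = [Mn²⁺]·[Ag⁺] / ([Mn³⁺]); log Q = 0.624.
E = E° − (0.0592/n) log Q = +0.75 − (0.0592/1)(0.624) = +0.713 V.

+0.713 V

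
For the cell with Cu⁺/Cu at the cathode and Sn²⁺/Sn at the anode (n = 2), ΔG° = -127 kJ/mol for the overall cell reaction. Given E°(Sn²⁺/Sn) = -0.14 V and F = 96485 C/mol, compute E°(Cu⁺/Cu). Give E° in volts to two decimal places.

E°cell = −ΔG°/(nF) = −(-127×10³)/((2)(96485)) = +0.658 V.
Since Cu⁺/Cu is the cathode and Sn²⁺/Sn the anode, E°cell = E°(Cu⁺/Cu) − E°(Sn²⁺/Sn).
So E°(Cu⁺/Cu) = E°cell + E°(Sn²⁺/Sn) = +0.658 + (-0.14) = +0.52 V.

+0.52 V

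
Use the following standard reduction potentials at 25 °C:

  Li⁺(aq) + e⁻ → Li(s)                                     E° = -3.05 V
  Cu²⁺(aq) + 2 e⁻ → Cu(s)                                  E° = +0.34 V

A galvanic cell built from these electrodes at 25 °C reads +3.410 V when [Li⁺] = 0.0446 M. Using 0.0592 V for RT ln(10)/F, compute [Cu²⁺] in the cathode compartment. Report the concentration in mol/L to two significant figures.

Cu²⁺/Cu is the cathode, Li⁺/Li the anode: E°cell = +3.39 V, n = 2.
Overall reaction: Cu²⁺(aq) + 2 Li(s) → Cu(s) + 2 Li⁺(aq); Q = [Li⁺]^2/[Cu²⁺]^1.
From E = E° − (0.0592/n) log Q: log Q = (E° − E)·n/0.0592 = (+3.39 − (+3.410))·2/0.0592 = -0.6757.
So 1·log[Cu²⁺] = 2·log(0.0446) − log Q = -2.7013 − (-0.6757) = -2.0256; [Cu²⁺] = 10^(-2.0256) ≈ 0.0094 M.

0.0094 M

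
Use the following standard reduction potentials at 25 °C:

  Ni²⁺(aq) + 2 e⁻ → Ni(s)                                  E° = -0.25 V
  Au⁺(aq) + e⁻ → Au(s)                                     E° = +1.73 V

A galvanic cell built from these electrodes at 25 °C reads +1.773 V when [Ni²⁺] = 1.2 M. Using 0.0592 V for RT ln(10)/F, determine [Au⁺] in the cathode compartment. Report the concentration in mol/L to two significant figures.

Au⁺/Au is the cathode, Ni²⁺/Ni the anode: E°cell = +1.98 V, n = 2.
Overall reaction: 2 Au⁺(aq) + Ni(s) → 2 Au(s) + Ni²⁺(aq); Q = [Ni²⁺]^1/[Au⁺]^2.
From E = E° − (0.0592/n) log Q: log Q = (E° − E)·n/0.0592 = (+1.98 − (+1.773))·2/0.0592 = 6.9932.
So 2·log[Au⁺] = 1·log(1.2) − log Q = 0.0792 − (6.9932) = -6.9140; log[Au⁺] = -6.9140 / 2 = -3.4570; [Au⁺] = 10^(-3.4570) ≈ 0.00035 M.

0.00035 M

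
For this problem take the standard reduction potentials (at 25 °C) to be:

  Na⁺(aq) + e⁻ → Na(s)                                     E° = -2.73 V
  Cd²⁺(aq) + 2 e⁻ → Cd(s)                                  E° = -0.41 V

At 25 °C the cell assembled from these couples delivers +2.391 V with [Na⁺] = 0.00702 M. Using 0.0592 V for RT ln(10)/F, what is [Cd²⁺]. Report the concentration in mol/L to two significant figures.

0.012 M

Cd²⁺/Cd is the cathode, Na⁺/Na the anode: E°cell = +2.32 V, n = 2.
Overall reaction: Cd²⁺(aq) + 2 Na(s) → Cd(s) + 2 Na⁺(aq); Q = [Na⁺]^2/[Cd²⁺]^1.
From E = E° − (0.0592/n) log Q: log Q = (E° − E)·n/0.0592 = (+2.32 − (+2.391))·2/0.0592 = -2.3986.
So 1·log[Cd²⁺] = 2·log(0.00702) − log Q = -4.3073 − (-2.3986) = -1.9087; [Cd²⁺] = 10^(-1.9087) ≈ 0.012 M.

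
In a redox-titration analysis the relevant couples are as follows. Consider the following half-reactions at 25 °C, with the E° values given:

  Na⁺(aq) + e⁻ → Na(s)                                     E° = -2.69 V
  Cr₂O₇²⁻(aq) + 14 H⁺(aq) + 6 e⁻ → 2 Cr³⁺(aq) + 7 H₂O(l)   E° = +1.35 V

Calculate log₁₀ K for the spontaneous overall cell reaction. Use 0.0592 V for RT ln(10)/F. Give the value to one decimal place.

409.5

Cathode: Cr₂O₇²⁻/Cr³⁺; anode: Na⁺/Na. E°cell = +4.04 V, n = 6.
log K = nE°cell / 0.0592 = (6)(+4.04) / 0.0592 = 409.5.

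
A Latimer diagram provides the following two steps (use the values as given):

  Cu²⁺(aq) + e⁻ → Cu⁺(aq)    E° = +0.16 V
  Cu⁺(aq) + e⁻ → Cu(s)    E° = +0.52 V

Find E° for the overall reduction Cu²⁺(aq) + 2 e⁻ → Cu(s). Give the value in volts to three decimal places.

Since ΔG° = −nFE° is additive over sequential reductions, n₃E°₃ = n₁E°₁ + n₂E°₂.
E°₃ = (1×+0.16 + 1×+0.52) / 2 = (+0.680) / 2 = +0.340 V.

+0.340 V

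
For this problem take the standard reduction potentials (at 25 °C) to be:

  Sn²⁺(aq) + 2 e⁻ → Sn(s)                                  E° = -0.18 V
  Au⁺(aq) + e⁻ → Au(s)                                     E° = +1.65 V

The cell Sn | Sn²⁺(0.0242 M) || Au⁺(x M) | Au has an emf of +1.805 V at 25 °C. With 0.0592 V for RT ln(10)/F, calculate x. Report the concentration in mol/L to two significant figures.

0.059 M

Au⁺/Au is the cathode, Sn²⁺/Sn the anode: E°cell = +1.83 V, n = 2.
Overall reaction: 2 Au⁺(aq) + Sn(s) → 2 Au(s) + Sn²⁺(aq); Q = [Sn²⁺]^1/[Au⁺]^2.
From E = E° − (0.0592/n) log Q: log Q = (E° − E)·n/0.0592 = (+1.83 − (+1.805))·2/0.0592 = 0.8446.
So 2·log[Au⁺] = 1·log(0.0242) − log Q = -1.6162 − (0.8446) = -2.4608; log[Au⁺] = -2.4608 / 2 = -1.2304; [Au⁺] = 10^(-1.2304) ≈ 0.059 M.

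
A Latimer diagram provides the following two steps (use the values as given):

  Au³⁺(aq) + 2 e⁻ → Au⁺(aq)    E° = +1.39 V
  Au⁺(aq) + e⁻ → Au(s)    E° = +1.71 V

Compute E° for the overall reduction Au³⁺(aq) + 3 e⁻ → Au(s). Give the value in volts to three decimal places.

+1.497 V

Since ΔG° = −nFE° is additive over sequential reductions, n₃E°₃ = n₁E°₁ + n₂E°₂.
E°₃ = (2×+1.39 + 1×+1.71) / 3 = (+4.490) / 3 = +1.497 V.
Simply averaging or adding the two E° values would be wrong; the electron-weighted sum is required.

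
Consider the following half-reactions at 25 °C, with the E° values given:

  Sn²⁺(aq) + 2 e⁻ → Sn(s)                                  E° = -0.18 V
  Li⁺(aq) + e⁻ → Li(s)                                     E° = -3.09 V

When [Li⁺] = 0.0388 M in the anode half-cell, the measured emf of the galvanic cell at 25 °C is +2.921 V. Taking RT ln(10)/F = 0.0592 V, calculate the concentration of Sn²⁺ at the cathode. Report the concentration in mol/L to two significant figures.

Sn²⁺/Sn is the cathode, Li⁺/Li the anode: E°cell = +2.91 V, n = 2.
Overall reaction: Sn²⁺(aq) + 2 Li(s) → Sn(s) + 2 Li⁺(aq); Q = [Li⁺]^2/[Sn²⁺]^1.
From E = E° − (0.0592/n) log Q: log Q = (E° − E)·n/0.0592 = (+2.91 − (+2.921))·2/0.0592 = -0.3716.
So 1·log[Sn²⁺] = 2·log(0.0388) − log Q = -2.8223 − (-0.3716) = -2.4507; [Sn²⁺] = 10^(-2.4507) ≈ 0.0035 M.

0.0035 M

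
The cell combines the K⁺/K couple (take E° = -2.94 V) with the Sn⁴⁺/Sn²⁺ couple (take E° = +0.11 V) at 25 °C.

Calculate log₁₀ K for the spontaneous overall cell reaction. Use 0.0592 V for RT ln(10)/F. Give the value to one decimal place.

103.0

Cathode: Sn⁴⁺/Sn²⁺; anode: K⁺/K. E°cell = +3.05 V, n = 2.
log K = nE°cell / 0.0592 = (2)(+3.05) / 0.0592 = 103.0.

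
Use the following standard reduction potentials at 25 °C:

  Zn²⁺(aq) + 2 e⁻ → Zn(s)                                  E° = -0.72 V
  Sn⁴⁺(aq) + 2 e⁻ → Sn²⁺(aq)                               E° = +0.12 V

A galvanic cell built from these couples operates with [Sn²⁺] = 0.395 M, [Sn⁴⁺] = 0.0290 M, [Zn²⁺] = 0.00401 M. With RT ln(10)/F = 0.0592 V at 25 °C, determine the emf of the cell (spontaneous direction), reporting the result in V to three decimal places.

+0.877 V

Sn⁴⁺/Sn²⁺ is the cathode (higher E°), Zn²⁺/Zn the anode: E°cell = +0.12 − (-0.72) = +0.84 V, n = 2.
Overall: Sn⁴⁺(aq) + Zn(s) → Sn²⁺(aq) + Zn²⁺(aq)
Q = [Sn²⁺]·[Zn²⁺] / ([Sn⁴⁺]); log Q = -1.263.
E = E° − (0.0592/n) log Q = +0.84 − (0.0592/2)(-1.263) = +0.877 V.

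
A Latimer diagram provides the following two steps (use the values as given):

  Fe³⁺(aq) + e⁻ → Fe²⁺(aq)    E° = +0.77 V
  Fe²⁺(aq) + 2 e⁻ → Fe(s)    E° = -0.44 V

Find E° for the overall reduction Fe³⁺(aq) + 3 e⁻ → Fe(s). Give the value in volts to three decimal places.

Since ΔG° = −nFE° is additive over sequential reductions, n₃E°₃ = n₁E°₁ + n₂E°₂.
E°₃ = (1×+0.77 + 2×-0.44) / 3 = (-0.110) / 3 = -0.037 V.

-0.037 V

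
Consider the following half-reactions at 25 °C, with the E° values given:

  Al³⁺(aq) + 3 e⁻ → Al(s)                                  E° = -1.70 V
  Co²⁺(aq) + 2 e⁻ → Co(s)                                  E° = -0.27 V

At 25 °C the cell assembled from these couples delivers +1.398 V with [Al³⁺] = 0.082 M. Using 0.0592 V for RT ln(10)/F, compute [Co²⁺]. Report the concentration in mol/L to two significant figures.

Co²⁺/Co is the cathode, Al³⁺/Al the anode: E°cell = +1.43 V, n = 6.
Overall reaction: 3 Co²⁺(aq) + 2 Al(s) → 3 Co(s) + 2 Al³⁺(aq); Q = [Al³⁺]^2/[Co²⁺]^3.
From E = E° − (0.0592/n) log Q: log Q = (E° − E)·n/0.0592 = (+1.43 − (+1.398))·6/0.0592 = 3.2432.
So 3·log[Co²⁺] = 2·log(0.082) − log Q = -2.1724 − (3.2432) = -5.4156; log[Co²⁺] = -5.4156 / 3 = -1.8052; [Co²⁺] = 10^(-1.8052) ≈ 0.016 M.

0.016 M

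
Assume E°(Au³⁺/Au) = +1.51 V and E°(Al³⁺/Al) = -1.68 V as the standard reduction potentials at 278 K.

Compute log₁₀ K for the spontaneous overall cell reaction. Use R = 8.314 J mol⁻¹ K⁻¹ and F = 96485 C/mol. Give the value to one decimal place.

173.5

Cathode: Au³⁺/Au; anode: Al³⁺/Al. E°cell = (+1.51) − (-1.68) = +3.19 V, with n = 3.
ΔG° = −nFE° = −RT ln K, so ln K = nFE°/(RT) = (3)(96485)(+3.19) / ((8.314)(278)) = 399.500.
log₁₀ K = 399.500 / ln 10 = 173.5.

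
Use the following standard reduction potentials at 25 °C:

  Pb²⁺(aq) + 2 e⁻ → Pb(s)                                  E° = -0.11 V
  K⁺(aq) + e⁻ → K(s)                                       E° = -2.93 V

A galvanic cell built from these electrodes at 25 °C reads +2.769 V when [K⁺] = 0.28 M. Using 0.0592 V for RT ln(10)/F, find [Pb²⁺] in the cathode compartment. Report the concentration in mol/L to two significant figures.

Pb²⁺/Pb is the cathode, K⁺/K the anode: E°cell = +2.82 V, n = 2.
Overall reaction: Pb²⁺(aq) + 2 K(s) → Pb(s) + 2 K⁺(aq); Q = [K⁺]^2/[Pb²⁺]^1.
From E = E° − (0.0592/n) log Q: log Q = (E° − E)·n/0.0592 = (+2.82 − (+2.769))·2/0.0592 = 1.7230.
So 1·log[Pb²⁺] = 2·log(0.28) − log Q = -1.1057 − (1.7230) = -2.8287; [Pb²⁺] = 10^(-2.8287) ≈ 0.0015 M.

0.0015 M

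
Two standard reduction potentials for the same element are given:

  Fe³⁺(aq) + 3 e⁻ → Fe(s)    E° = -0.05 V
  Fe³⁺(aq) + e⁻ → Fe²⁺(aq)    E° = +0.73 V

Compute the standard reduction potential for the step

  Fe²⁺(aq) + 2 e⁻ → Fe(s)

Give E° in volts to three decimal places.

Sequential free energies add, so n₃E°₃ = n₁E°₁ + n₂E°₂.
With n₃ = 3, and the known step contributing 1×(+0.73) V, the unknown satisfies 2·E° = 3×(-0.05) − 1×(+0.73) = -0.880.
E° = -0.880 / 2 = -0.440 V.

-0.440 V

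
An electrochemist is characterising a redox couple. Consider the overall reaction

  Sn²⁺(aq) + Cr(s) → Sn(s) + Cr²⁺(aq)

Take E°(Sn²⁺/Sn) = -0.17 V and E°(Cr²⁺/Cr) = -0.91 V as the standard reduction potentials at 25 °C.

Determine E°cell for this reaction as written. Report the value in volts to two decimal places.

+0.74 V

The Sn²⁺/Sn couple has the higher reduction potential, so it is the cathode; Cr²⁺/Cr is oxidised at the anode.
E°cell = E°(cathode) − E°(anode) = (-0.17) − (-0.91) = +0.74 V.
Since E°cell > 0, the reaction is spontaneous under standard conditions.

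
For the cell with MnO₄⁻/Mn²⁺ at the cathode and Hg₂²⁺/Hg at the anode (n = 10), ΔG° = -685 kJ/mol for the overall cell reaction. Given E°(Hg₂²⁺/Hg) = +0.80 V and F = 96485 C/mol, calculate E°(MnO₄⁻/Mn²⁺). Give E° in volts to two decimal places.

E°cell = −ΔG°/(nF) = −(-685×10³)/((10)(96485)) = +0.710 V.
Since MnO₄⁻/Mn²⁺ is the cathode and Hg₂²⁺/Hg the anode, E°cell = E°(MnO₄⁻/Mn²⁺) − E°(Hg₂²⁺/Hg).
So E°(MnO₄⁻/Mn²⁺) = E°cell + E°(Hg₂²⁺/Hg) = +0.710 + (+0.80) = +1.51 V.

+1.51 V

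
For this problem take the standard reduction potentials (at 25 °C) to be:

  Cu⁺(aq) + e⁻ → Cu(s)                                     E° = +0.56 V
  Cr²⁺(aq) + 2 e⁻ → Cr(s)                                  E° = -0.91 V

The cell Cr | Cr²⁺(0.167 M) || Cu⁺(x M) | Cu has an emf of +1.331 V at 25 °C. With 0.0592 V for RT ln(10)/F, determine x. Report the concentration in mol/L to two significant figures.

0.0018 M

Cu⁺/Cu is the cathode, Cr²⁺/Cr the anode: E°cell = +1.47 V, n = 2.
Overall reaction: 2 Cu⁺(aq) + Cr(s) → 2 Cu(s) + Cr²⁺(aq); Q = [Cr²⁺]^1/[Cu⁺]^2.
From E = E° − (0.0592/n) log Q: log Q = (E° − E)·n/0.0592 = (+1.47 − (+1.331))·2/0.0592 = 4.6959.
So 2·log[Cu⁺] = 1·log(0.167) − log Q = -0.7773 − (4.6959) = -5.4732; log[Cu⁺] = -5.4732 / 2 = -2.7366; [Cu⁺] = 10^(-2.7366) ≈ 0.0018 M.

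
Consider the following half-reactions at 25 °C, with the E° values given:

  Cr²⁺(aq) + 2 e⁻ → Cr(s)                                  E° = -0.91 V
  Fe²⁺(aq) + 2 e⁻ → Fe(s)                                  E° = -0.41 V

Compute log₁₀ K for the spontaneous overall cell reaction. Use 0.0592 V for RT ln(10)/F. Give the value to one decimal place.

16.9

Cathode: Fe²⁺/Fe; anode: Cr²⁺/Cr. E°cell = +0.50 V, n = 2.
log K = nE°cell / 0.0592 = (2)(+0.50) / 0.0592 = 16.9.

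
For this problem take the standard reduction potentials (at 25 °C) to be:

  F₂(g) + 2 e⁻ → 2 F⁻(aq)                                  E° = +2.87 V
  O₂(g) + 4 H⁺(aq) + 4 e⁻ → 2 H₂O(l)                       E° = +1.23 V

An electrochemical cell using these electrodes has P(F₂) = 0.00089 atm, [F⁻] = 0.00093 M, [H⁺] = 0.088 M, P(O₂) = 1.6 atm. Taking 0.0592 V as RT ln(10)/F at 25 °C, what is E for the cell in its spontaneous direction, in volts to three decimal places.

F₂/F⁻ is the cathode (higher E°), O₂/H₂O the anode: E°cell = +2.87 − (+1.23) = +1.64 V, n = 4.
Overall: 2 F₂(g) + 2 H₂O(l) → 4 F⁻(aq) + O₂(g) + 4 H⁺(aq)
Q = [F⁻]^4·P(O₂)·[H⁺]^4 / (P(F₂)^2); log Q = -10.043.
E = E° − (0.0592/n) log Q = +1.64 − (0.0592/4)(-10.043) = +1.789 V.

+1.789 V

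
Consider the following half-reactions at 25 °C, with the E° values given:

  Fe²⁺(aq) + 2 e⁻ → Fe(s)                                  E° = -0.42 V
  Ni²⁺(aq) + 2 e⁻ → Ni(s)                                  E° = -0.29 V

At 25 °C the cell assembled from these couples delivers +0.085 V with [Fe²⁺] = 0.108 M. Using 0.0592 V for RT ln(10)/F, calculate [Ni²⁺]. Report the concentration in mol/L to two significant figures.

0.0033 M

Ni²⁺/Ni is the cathode, Fe²⁺/Fe the anode: E°cell = +0.13 V, n = 2.
Overall reaction: Ni²⁺(aq) + Fe(s) → Ni(s) + Fe²⁺(aq); Q = [Fe²⁺]^1/[Ni²⁺]^1.
From E = E° − (0.0592/n) log Q: log Q = (E° − E)·n/0.0592 = (+0.13 − (+0.085))·2/0.0592 = 1.5203.
So 1·log[Ni²⁺] = 1·log(0.108) − log Q = -0.9666 − (1.5203) = -2.4869; [Ni²⁺] = 10^(-2.4869) ≈ 0.0033 M.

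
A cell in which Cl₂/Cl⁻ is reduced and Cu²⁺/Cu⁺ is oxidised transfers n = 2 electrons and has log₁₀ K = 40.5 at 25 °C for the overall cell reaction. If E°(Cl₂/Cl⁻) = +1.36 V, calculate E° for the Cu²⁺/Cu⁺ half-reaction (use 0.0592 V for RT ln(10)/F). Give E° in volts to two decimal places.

E°cell = (0.0592/n)·log K = (0.0592/2)(40.5) = +1.199 V.
Since Cl₂/Cl⁻ is the cathode and Cu²⁺/Cu⁺ the anode, E°cell = E°(Cl₂/Cl⁻) − E°(Cu²⁺/Cu⁺).
So E°(Cu²⁺/Cu⁺) = E°(Cl₂/Cl⁻) − E°cell = (+1.36) − (+1.199) = +0.16 V.

+0.16 V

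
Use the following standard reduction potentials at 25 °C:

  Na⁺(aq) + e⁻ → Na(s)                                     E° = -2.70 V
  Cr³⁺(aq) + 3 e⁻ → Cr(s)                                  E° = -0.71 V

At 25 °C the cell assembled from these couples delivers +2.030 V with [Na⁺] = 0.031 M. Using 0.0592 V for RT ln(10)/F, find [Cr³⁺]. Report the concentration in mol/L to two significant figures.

0.0032 M

Cr³⁺/Cr is the cathode, Na⁺/Na the anode: E°cell = +1.99 V, n = 3.
Overall reaction: Cr³⁺(aq) + 3 Na(s) → Cr(s) + 3 Na⁺(aq); Q = [Na⁺]^3/[Cr³⁺]^1.
From E = E° − (0.0592/n) log Q: log Q = (E° − E)·n/0.0592 = (+1.99 − (+2.030))·3/0.0592 = -2.0270.
So 1·log[Cr³⁺] = 3·log(0.031) − log Q = -4.5259 − (-2.0270) = -2.4989; [Cr³⁺] = 10^(-2.4989) ≈ 0.0032 M.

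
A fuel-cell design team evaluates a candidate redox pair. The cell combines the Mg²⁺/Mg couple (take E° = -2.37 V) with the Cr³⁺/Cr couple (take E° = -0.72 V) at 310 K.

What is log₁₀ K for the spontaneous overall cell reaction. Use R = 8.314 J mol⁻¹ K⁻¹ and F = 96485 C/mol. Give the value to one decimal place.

161.0

Cathode: Cr³⁺/Cr; anode: Mg²⁺/Mg. E°cell = (-0.72) − (-2.37) = +1.65 V, with n = 6.
ΔG° = −nFE° = −RT ln K, so ln K = nFE°/(RT) = (6)(96485)(+1.65) / ((8.314)(310)) = 370.615.
log₁₀ K = 370.615 / ln 10 = 161.0.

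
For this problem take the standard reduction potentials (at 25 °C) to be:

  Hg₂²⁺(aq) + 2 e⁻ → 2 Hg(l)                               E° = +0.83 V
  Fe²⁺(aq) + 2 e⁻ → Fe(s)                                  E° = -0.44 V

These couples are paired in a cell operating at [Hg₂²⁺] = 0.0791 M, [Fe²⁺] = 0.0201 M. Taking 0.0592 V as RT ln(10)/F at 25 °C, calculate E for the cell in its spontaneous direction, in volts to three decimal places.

Hg₂²⁺/Hg is the cathode (higher E°), Fe²⁺/Fe the anode: E°cell = +0.83 − (-0.44) = +1.27 V, n = 2.
Overall: Hg₂²⁺(aq) + Fe(s) → 2 Hg(l) + Fe²⁺(aq)
Q = [Fe²⁺] / ([Hg₂²⁺]); log Q = -0.595.
E = E° − (0.0592/n) log Q = +1.27 − (0.0592/2)(-0.595) = +1.288 V.

+1.288 V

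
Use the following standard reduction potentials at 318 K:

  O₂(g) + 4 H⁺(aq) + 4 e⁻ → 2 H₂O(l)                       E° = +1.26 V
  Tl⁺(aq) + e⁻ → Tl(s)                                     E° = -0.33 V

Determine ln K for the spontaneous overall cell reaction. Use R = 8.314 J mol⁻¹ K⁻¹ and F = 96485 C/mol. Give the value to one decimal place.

232.1

Cathode: O₂/H₂O; anode: Tl⁺/Tl. E°cell = (+1.26) − (-0.33) = +1.59 V, with n = 4.
ΔG° = −nFE° = −RT ln K, so ln K = nFE°/(RT) = (4)(96485)(+1.59) / ((8.314)(318)) = 232.102.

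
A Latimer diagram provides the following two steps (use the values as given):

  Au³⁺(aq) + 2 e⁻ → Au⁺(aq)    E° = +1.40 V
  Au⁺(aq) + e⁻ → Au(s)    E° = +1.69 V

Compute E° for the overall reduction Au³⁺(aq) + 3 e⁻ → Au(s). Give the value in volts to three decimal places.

+1.497 V

Adding the free-energy changes (−nFE°) of the two steps gives −n₃FE°₃ = −n₁FE°₁ − n₂FE°₂.
E°₃ = (2×+1.40 + 1×+1.69) / 3 = (+4.490) / 3 = +1.497 V.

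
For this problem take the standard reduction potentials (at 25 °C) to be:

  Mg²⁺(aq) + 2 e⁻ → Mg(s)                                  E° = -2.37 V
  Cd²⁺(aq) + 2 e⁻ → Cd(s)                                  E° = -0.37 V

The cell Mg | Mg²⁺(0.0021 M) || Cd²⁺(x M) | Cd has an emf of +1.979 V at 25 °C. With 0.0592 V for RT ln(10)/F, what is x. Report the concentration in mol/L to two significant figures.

Cd²⁺/Cd is the cathode, Mg²⁺/Mg the anode: E°cell = +2.00 V, n = 2.
Overall reaction: Cd²⁺(aq) + Mg(s) → Cd(s) + Mg²⁺(aq); Q = [Mg²⁺]^1/[Cd²⁺]^1.
From E = E° − (0.0592/n) log Q: log Q = (E° − E)·n/0.0592 = (+2.00 − (+1.979))·2/0.0592 = 0.7095.
So 1·log[Cd²⁺] = 1·log(0.0021) − log Q = -2.6778 − (0.7095) = -3.3873; [Cd²⁺] = 10^(-3.3873) ≈ 0.00041 M.

0.00041 M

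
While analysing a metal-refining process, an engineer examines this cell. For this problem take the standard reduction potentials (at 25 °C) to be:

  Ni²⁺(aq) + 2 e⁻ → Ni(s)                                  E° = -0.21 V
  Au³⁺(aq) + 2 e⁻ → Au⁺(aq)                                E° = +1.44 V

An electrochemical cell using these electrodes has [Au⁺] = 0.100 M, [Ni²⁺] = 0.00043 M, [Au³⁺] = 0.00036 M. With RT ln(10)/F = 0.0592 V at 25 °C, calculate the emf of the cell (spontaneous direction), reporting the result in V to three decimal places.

Au³⁺/Au⁺ is the cathode (higher E°), Ni²⁺/Ni the anode: E°cell = +1.44 − (-0.21) = +1.65 V, n = 2.
Overall: Au³⁺(aq) + Ni(s) → Au⁺(aq) + Ni²⁺(aq)
Q = [Au⁺]·[Ni²⁺] / ([Au³⁺]); log Q = -0.923.
E = E° − (0.0592/n) log Q = +1.65 − (0.0592/2)(-0.923) = +1.677 V.

+1.677 V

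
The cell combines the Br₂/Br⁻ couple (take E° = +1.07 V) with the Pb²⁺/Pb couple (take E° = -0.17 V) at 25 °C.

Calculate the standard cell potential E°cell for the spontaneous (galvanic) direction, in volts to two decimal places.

The Br₂/Br⁻ couple has the higher reduction potential, so it is the cathode; Pb²⁺/Pb is oxidised at the anode.
E°cell = E°(cathode) − E°(anode) = (+1.07) − (-0.17) = +1.24 V.

+1.24 V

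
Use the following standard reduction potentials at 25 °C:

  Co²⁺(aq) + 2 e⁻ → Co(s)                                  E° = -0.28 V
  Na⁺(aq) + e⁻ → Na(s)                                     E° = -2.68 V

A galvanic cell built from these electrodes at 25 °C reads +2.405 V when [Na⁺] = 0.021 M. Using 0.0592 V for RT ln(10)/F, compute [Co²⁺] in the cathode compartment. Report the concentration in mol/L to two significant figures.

Co²⁺/Co is the cathode, Na⁺/Na the anode: E°cell = +2.40 V, n = 2.
Overall reaction: Co²⁺(aq) + 2 Na(s) → Co(s) + 2 Na⁺(aq); Q = [Na⁺]^2/[Co²⁺]^1.
From E = E° − (0.0592/n) log Q: log Q = (E° − E)·n/0.0592 = (+2.40 − (+2.405))·2/0.0592 = -0.1689.
So 1·log[Co²⁺] = 2·log(0.021) − log Q = -3.3556 − (-0.1689) = -3.1867; [Co²⁺] = 10^(-3.1867) ≈ 0.00065 M.

0.00065 M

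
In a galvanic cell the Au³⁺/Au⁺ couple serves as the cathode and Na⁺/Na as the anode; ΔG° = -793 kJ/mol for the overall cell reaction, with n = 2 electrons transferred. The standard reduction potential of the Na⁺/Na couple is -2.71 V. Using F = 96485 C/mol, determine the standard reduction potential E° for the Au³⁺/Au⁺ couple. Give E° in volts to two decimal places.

E°cell = −ΔG°/(nF) = −(-793×10³)/((2)(96485)) = +4.109 V.
Since Au³⁺/Au⁺ is the cathode and Na⁺/Na the anode, E°cell = E°(Au³⁺/Au⁺) − E°(Na⁺/Na).
So E°(Au³⁺/Au⁺) = E°cell + E°(Na⁺/Na) = +4.109 + (-2.71) = +1.40 V.

+1.40 V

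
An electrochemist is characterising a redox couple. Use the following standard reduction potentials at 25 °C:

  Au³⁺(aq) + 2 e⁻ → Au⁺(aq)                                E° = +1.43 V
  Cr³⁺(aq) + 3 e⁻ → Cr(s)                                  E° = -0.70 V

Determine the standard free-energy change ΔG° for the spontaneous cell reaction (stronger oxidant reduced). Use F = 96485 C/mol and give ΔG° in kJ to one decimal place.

-1233.1 kJ

Au³⁺/Au⁺ (E° = +1.43 V) is the cathode; Cr³⁺/Cr (E° = -0.70 V) is the anode, so E°cell = +2.13 V.
Balancing electrons gives n = 6 (lcm of 2 and 3).
ΔG° = −nFE° = −(6)(96485)(+2.13) = -1,233,078 J = -1233.1 kJ.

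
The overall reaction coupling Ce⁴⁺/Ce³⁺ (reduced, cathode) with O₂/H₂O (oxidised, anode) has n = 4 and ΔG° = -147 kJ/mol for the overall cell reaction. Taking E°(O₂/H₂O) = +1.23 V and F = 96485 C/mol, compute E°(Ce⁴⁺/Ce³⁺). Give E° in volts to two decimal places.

+1.61 V

E°cell = −ΔG°/(nF) = −(-147×10³)/((4)(96485)) = +0.381 V.
Since Ce⁴⁺/Ce³⁺ is the cathode and O₂/H₂O the anode, E°cell = E°(Ce⁴⁺/Ce³⁺) − E°(O₂/H₂O).
So E°(Ce⁴⁺/Ce³⁺) = E°cell + E°(O₂/H₂O) = +0.381 + (+1.23) = +1.61 V.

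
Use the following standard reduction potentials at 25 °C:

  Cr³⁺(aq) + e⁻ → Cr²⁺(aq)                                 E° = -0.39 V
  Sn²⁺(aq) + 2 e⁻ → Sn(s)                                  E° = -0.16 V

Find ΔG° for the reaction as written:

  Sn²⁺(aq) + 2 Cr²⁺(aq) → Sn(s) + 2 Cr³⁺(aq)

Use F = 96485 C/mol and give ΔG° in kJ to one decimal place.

-44.4 kJ

As written, Sn²⁺/Sn is reduced (cathode) and Cr³⁺/Cr²⁺ is oxidised (anode), so E°cell = (-0.16) − (-0.39) = +0.23 V.
Balancing electrons gives n = 2.
ΔG° = −nFE° = −(2)(96485)(+0.23) = -44,383 J = -44.4 kJ.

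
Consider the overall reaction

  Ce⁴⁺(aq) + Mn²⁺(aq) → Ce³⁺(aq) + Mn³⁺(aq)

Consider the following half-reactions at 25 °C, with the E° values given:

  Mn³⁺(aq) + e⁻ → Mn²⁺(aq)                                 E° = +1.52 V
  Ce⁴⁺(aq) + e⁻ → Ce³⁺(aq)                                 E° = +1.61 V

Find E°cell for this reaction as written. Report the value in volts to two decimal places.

+0.09 V

The Ce⁴⁺/Ce³⁺ couple has the higher reduction potential, so it is the cathode; Mn³⁺/Mn²⁺ is oxidised at the anode.
E°cell = E°(cathode) − E°(anode) = (+1.61) − (+1.52) = +0.09 V.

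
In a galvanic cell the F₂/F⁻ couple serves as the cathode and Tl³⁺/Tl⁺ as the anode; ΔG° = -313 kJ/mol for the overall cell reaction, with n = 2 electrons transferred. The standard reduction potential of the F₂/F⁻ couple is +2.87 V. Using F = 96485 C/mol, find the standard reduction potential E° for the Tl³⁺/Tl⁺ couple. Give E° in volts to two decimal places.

+1.25 V

E°cell = −ΔG°/(nF) = −(-313×10³)/((2)(96485)) = +1.622 V.
Since F₂/F⁻ is the cathode and Tl³⁺/Tl⁺ the anode, E°cell = E°(F₂/F⁻) − E°(Tl³⁺/Tl⁺).
So E°(Tl³⁺/Tl⁺) = E°(F₂/F⁻) − E°cell = (+2.87) − (+1.622) = +1.25 V.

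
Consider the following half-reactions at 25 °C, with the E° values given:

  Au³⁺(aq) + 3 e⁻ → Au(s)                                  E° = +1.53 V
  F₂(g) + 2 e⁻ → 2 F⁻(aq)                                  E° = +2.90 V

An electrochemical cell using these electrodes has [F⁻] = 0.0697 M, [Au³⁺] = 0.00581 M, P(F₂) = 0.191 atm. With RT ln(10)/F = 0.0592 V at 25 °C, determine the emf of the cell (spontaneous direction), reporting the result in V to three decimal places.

+1.461 V

F₂/F⁻ is the cathode (higher E°), Au³⁺/Au the anode: E°cell = +2.90 − (+1.53) = +1.37 V, n = 6.
Overall: 3 F₂(g) + 2 Au(s) → 6 F⁻(aq) + 2 Au³⁺(aq)
Q = [F⁻]^6·[Au³⁺]^2 / (P(F₂)^3); log Q = -9.255.
E = E° − (0.0592/n) log Q = +1.37 − (0.0592/6)(-9.255) = +1.461 V.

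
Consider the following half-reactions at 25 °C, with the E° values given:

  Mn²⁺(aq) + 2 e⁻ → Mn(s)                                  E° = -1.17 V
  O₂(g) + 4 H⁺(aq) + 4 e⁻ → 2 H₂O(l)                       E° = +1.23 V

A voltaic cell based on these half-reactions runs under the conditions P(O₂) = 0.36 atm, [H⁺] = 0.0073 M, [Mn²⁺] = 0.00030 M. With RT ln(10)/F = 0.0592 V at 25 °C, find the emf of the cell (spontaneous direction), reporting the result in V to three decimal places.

O₂/H₂O is the cathode (higher E°), Mn²⁺/Mn the anode: E°cell = +1.23 − (-1.17) = +2.40 V, n = 4.
Overall: O₂(g) + 4 H⁺(aq) + 2 Mn(s) → 2 H₂O(l) + 2 Mn²⁺(aq)
Q = [Mn²⁺]^2 / (P(O₂)·[H⁺]^4); log Q = 1.945.
E = E° − (0.0592/n) log Q = +2.40 − (0.0592/4)(1.945) = +2.371 V.

+2.371 V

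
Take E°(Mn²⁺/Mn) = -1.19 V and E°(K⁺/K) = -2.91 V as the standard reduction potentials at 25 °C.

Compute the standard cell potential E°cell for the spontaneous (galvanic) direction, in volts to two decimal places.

The Mn²⁺/Mn couple has the higher reduction potential, so it is the cathode; K⁺/K is oxidised at the anode.
E°cell = E°(cathode) − E°(anode) = (-1.19) − (-2.91) = +1.72 V.
Since E°cell > 0, the reaction is spontaneous under standard conditions.

+1.72 V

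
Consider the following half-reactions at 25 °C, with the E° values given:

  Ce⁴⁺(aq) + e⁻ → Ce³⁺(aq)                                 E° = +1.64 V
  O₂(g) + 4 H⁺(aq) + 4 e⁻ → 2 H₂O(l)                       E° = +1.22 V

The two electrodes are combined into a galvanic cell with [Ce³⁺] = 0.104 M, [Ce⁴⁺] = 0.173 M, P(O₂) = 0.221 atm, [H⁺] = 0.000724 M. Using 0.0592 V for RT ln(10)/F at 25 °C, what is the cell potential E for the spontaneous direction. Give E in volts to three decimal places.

+0.629 V

Ce⁴⁺/Ce³⁺ is the cathode (higher E°), O₂/H₂O the anode: E°cell = +1.64 − (+1.22) = +0.42 V, n = 4.
Overall: 4 Ce⁴⁺(aq) + 2 H₂O(l) → 4 Ce³⁺(aq) + O₂(g) + 4 H⁺(aq)
Q = [Ce³⁺]^4·P(O₂)·[H⁺]^4 / ([Ce⁴⁺]^4); log Q = -14.101.
E = E° − (0.0592/n) log Q = +0.42 − (0.0592/4)(-14.101) = +0.629 V.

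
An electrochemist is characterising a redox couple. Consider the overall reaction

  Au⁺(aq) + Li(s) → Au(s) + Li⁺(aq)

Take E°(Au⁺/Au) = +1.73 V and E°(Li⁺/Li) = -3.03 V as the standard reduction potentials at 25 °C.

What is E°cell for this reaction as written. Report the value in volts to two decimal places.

The Au⁺/Au couple has the higher reduction potential, so it is the cathode; Li⁺/Li is oxidised at the anode.
E°cell = E°(cathode) − E°(anode) = (+1.73) − (-3.03) = +4.76 V.

+4.76 V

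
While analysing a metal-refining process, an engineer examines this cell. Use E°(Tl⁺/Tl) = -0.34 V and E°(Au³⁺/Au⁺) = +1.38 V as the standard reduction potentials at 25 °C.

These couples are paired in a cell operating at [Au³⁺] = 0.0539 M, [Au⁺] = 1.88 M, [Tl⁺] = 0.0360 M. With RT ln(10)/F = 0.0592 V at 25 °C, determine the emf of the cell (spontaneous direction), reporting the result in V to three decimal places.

+1.760 V

Au³⁺/Au⁺ is the cathode (higher E°), Tl⁺/Tl the anode: E°cell = +1.38 − (-0.34) = +1.72 V, n = 2.
Overall: Au³⁺(aq) + 2 Tl(s) → Au⁺(aq) + 2 Tl⁺(aq)
Q = [Au⁺]·[Tl⁺]^2 / ([Au³⁺]); log Q = -1.345.
E = E° − (0.0592/n) log Q = +1.72 − (0.0592/2)(-1.345) = +1.760 V.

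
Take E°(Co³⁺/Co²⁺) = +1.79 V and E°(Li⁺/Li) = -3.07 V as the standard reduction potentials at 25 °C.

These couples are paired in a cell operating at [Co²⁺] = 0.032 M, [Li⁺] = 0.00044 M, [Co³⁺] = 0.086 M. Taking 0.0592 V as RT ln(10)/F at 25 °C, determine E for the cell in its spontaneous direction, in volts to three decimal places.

+5.084 V

Co³⁺/Co²⁺ is the cathode (higher E°), Li⁺/Li the anode: E°cell = +1.79 − (-3.07) = +4.86 V, n = 1.
Overall: Co³⁺(aq) + Li(s) → Co²⁺(aq) + Li⁺(aq)
Q = [Co²⁺]·[Li⁺] / ([Co³⁺]); log Q = -3.786.
E = E° − (0.0592/n) log Q = +4.86 − (0.0592/1)(-3.786) = +5.084 V.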